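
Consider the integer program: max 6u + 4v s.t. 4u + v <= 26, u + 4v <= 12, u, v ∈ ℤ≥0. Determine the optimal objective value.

40

The continuous relaxation peaks at (6.13, 1.47) with value 42.67; rounding to a feasible lattice point costs some objective.
(u,v)=(6,1): 4·6+1·1=25≤26, 1·6+4·1=10≤12, objective 40.
(u,v)=(6,0): 4·6+1·0=24≤26, 1·6+4·0=6≤12, objective 36.
(u,v)=(5,1): 4·5+1·1=21≤26, 1·5+4·1=9≤12, objective 34.
(u,v)=(5,0): 4·5+1·0=20≤26, 1·5+4·0=5≤12, objective 30.
The best lattice point is (6,1), giving 40.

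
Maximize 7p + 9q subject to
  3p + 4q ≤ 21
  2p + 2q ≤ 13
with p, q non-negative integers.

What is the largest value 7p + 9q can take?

48

(p,q)=(3,3): 3·3+4·3=21≤21, 2·3+2·3=12≤13, objective 48.
(p,q)=(4,2): 3·4+4·2=20≤21, 2·4+2·2=12≤13, objective 46.
(p,q)=(5,1): 3·5+4·1=19≤21, 2·5+2·1=12≤13, objective 44.
No feasible integer point exceeds 48.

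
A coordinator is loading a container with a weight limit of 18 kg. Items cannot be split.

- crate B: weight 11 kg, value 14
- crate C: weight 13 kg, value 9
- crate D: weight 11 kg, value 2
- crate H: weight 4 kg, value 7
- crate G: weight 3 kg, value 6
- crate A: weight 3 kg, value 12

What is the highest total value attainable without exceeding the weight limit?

Take crate B, crate H, and crate A: weight 11 + 4 + 3 = 18 ≤ 18, value 14 + 7 + 12 = 33.
No other feasible combination does better.

33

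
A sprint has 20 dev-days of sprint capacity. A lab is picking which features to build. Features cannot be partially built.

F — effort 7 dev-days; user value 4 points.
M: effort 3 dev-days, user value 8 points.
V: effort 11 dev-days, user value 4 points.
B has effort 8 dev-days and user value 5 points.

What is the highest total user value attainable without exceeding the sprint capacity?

17

Allowing fractional choices, the relaxed optimum would be about 17.7, but features are indivisible.
F + M: effort 7 + 3 = 10 ≤ 20, user value 4 + 8 = 12.
M + B: effort 3 + 8 = 11 ≤ 20, user value 8 + 5 = 13.
F + M + B: effort 7 + 3 + 8 = 18 ≤ 20, user value 4 + 8 + 5 = 17.
Best is F, M, and B with total user value 17.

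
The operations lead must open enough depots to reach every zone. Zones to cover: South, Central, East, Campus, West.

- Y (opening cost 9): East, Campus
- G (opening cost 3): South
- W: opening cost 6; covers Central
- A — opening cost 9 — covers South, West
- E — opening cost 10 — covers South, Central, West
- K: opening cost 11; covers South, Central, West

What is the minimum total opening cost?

19

This is an integer covering problem.
The greedy cost-per-new-zone heuristic would pick G, Y, and E for 22, but a cheaper cover exists.
Choose Y and E: together they cover South, Central, East, Campus, West — every zone.
Total opening cost: 9 + 10 = 19.
No cover costs less than 19.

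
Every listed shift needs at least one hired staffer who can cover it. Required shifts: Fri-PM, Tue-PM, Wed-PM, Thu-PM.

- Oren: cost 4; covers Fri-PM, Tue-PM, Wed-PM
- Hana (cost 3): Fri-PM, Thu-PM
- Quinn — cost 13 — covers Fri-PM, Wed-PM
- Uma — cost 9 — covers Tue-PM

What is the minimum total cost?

This is a weighted set-cover instance.
Choose Oren and Hana: together they cover Fri-PM, Tue-PM, Wed-PM, Thu-PM — every shift.
Total cost: 4 + 3 = 7.
No cover costs less than 7.

7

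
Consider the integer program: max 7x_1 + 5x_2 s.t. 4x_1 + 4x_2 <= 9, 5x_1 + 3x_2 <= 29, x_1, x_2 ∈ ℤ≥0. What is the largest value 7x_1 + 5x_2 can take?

Relaxing integrality, the LP optimum is 15.75 at (x_1,x_2) = (2.25, 0), which is not an integer point.
(x_1,x_2)=(2,0): 4·2+4·0=8≤9, 5·2+3·0=10≤29, objective 14.
(x_1,x_2)=(1,1): 4·1+4·1=8≤9, 5·1+3·1=8≤29, objective 12.
(x_1,x_2)=(1,0): 4·1+4·0=4≤9, 5·1+3·0=5≤29, objective 7.
The best lattice point is (2,0), giving 14.

14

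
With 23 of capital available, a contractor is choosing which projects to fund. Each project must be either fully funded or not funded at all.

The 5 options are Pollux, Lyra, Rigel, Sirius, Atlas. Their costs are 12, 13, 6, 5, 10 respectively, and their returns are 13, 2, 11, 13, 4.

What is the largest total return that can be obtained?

37

Pollux + Rigel + Sirius: cost 12 + 6 + 5 = 23 ≤ 23, return 13 + 11 + 13 = 37.
Rigel + Sirius + Atlas: cost 6 + 5 + 10 = 21 ≤ 23, return 11 + 13 + 4 = 28.
Best is Pollux, Rigel, and Sirius with total return 37.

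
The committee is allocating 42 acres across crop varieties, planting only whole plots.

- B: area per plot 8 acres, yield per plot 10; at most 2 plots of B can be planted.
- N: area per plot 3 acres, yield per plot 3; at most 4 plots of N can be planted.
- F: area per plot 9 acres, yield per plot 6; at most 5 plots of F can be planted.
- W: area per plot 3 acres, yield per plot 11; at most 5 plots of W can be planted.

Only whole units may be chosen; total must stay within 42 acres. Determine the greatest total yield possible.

2×B, 3×N, and 5×W: area 40 ≤ 42, yield 2·10 + 3·3 + 5·11 = 84.
2×B, 1×F, and 5×W: area 40 ≤ 42, yield 2·10 + 1·6 + 5·11 = 81.
Best is 84.

84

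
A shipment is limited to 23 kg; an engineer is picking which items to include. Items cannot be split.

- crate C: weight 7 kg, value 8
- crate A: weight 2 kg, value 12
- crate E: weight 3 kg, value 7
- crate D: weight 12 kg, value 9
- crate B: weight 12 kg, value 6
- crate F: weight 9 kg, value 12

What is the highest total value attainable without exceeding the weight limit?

Take crate C, crate A, crate E, and crate F: weight 7 + 2 + 3 + 9 = 21 ≤ 23, value 8 + 12 + 7 + 12 = 39.
No other feasible combination does better.

39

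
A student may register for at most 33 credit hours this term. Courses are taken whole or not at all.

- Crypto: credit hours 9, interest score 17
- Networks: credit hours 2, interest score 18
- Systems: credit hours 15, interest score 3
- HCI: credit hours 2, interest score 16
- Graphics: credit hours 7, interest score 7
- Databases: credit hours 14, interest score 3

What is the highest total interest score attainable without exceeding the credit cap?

Crypto + Networks + HCI + Graphics: credit hours 9 + 2 + 2 + 7 = 20 ≤ 33, interest score 17 + 18 + 16 + 7 = 58.
Crypto + Networks + HCI + Databases: credit hours 9 + 2 + 2 + 14 = 27 ≤ 33, interest score 17 + 18 + 16 + 3 = 54.
Best is Crypto, Networks, HCI, and Graphics with total interest score 58.

58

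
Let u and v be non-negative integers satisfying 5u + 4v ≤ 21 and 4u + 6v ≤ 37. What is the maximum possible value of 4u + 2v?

Relaxing integrality, the LP optimum is 16.80 at (u,v) = (4.2, 0), which is not an integer point.
(u,v)=(4,0): 5·4+4·0=20≤21, 4·4+6·0=16≤37, objective 16.
(u,v)=(3,1): 5·3+4·1=19≤21, 4·3+6·1=18≤37, objective 14.
(u,v)=(3,0): 5·3+4·0=15≤21, 4·3+6·0=12≤37, objective 12.
The best lattice point is (4,0), giving 16.

16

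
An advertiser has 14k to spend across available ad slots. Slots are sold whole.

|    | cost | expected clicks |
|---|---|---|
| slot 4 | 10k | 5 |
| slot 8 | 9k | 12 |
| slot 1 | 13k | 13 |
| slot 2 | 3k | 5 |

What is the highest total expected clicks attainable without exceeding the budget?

17

Allowing fractional choices, the relaxed optimum would be about 19.0, but ad slots are indivisible.
slot 1: cost 13 ≤ 14, expected clicks 13.
slot 8 + slot 2: cost 9 + 3 = 12 ≤ 14, expected clicks 12 + 5 = 17.
slot 8: cost 9 ≤ 14, expected clicks 12.
Best is slot 8 and slot 2 with total expected clicks 17.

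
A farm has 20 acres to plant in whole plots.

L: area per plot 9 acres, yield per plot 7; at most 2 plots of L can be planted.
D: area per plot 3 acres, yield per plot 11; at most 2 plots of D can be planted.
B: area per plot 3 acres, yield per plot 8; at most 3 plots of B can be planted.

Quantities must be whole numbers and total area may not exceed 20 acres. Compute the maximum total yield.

2×D and 2×B: area 12 ≤ 20, yield 2·11 + 2·8 = 38.
2×D and 3×B: area 15 ≤ 20, yield 2·11 + 3·8 = 46.
Best is 46.

46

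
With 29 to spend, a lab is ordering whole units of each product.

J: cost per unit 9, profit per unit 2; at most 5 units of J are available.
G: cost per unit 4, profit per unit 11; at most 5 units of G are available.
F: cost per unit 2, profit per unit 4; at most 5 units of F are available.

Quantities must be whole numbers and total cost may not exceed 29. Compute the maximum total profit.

Take 5×G and 4×F: cost 28 ≤ 29, profit 5·11 + 4·4 = 71.
G has the best ratio (11/4) and is taken to its limit of 5; remaining capacity is filled optimally with the others.

71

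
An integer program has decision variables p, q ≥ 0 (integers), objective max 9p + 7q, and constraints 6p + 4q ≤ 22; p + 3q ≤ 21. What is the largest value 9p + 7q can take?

37

(p,q)=(1,4) is feasible, giving 37.
(p,q)=(0,5) is feasible, giving 35.
(p,q)=(1,3) is feasible, giving 30.
The best lattice point is (1,4), giving 37.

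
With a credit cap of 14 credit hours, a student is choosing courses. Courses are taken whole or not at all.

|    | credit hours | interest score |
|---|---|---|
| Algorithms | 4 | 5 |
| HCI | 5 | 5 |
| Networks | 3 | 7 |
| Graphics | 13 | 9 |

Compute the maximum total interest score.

17

This is an integer program with binary decision variables.
Allowing fractional choices, the relaxed optimum would be about 18.4, but courses are indivisible.
Algorithms + HCI + Networks: credit hours 4 + 5 + 3 = 12 ≤ 14, interest score 5 + 5 + 7 = 17.
HCI + Networks: credit hours 5 + 3 = 8 ≤ 14, interest score 5 + 7 = 12.
Algorithms + Networks: credit hours 4 + 3 = 7 ≤ 14, interest score 5 + 7 = 12.
Best is Algorithms, HCI, and Networks with total interest score 17.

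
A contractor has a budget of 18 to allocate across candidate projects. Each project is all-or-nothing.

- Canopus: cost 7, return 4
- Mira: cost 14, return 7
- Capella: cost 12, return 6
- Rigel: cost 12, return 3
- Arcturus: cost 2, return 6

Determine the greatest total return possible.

Mira + Arcturus: cost 14 + 2 = 16 ≤ 18, return 7 + 6 = 13.
Capella + Arcturus: cost 12 + 2 = 14 ≤ 18, return 6 + 6 = 12.
Canopus + Arcturus: cost 7 + 2 = 9 ≤ 18, return 4 + 6 = 10.
Best is Mira and Arcturus with total return 13.

13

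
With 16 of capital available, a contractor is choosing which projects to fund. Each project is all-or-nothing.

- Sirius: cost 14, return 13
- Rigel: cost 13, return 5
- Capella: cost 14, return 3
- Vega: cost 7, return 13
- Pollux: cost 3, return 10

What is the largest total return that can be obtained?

Allowing fractional choices, the relaxed optimum would be about 28.6, but projects are indivisible.
Rigel + Pollux: cost 13 + 3 = 16 ≤ 16, return 5 + 10 = 15.
Vega + Pollux: cost 7 + 3 = 10 ≤ 16, return 13 + 10 = 23.
Best is Vega and Pollux with total return 23.

23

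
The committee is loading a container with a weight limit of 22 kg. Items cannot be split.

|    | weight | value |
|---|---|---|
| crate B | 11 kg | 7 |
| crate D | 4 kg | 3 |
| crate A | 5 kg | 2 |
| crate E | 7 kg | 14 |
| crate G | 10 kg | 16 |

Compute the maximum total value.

33

Treat it as a binary knapsack problem.
Allowing fractional choices, the relaxed optimum would be about 33.6, but items are indivisible.
crate E + crate G: weight 7 + 10 = 17 ≤ 22, value 14 + 16 = 30.
crate D + crate E + crate G: weight 4 + 7 + 10 = 21 ≤ 22, value 3 + 14 + 16 = 33.
crate A + crate E + crate G: weight 5 + 7 + 10 = 22 ≤ 22, value 2 + 14 + 16 = 32.
Best is crate D, crate E, and crate G with total value 33.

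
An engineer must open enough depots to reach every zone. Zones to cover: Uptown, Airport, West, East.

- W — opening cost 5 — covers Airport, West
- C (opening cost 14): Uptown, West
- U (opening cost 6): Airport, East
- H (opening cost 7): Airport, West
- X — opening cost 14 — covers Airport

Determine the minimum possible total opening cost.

This is an integer covering problem.
The greedy cost-per-new-zone heuristic would pick W, U, and C for 25, but a cheaper cover exists.
Choose C and U: together they cover Uptown, Airport, West, East — every zone.
Total opening cost: 14 + 6 = 20.
No cover costs less than 20.

20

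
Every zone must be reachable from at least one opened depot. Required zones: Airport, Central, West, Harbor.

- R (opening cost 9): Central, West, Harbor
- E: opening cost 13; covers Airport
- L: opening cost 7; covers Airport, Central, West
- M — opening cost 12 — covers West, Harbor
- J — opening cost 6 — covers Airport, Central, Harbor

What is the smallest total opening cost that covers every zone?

Choose L and J: together they cover Airport, Central, West, Harbor — every zone.
Total opening cost: 7 + 6 = 13.
No cover costs less than 13.

13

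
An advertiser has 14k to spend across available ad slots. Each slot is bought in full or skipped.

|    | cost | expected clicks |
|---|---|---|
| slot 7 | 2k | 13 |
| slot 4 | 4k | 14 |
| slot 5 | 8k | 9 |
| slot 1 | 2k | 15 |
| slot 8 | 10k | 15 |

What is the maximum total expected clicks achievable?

This is an integer program with binary decision variables.
slot 7 + slot 1 + slot 8: cost 2 + 2 + 10 = 14 ≤ 14, expected clicks 13 + 15 + 15 = 43.
slot 4 + slot 5 + slot 1: cost 4 + 8 + 2 = 14 ≤ 14, expected clicks 14 + 9 + 15 = 38.
slot 7 + slot 4 + slot 1: cost 2 + 4 + 2 = 8 ≤ 14, expected clicks 13 + 14 + 15 = 42.
Best is slot 7, slot 1, and slot 8 with total expected clicks 43.

43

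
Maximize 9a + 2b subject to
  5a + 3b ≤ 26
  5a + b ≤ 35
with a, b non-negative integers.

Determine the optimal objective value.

45

The continuous relaxation peaks at (5.2, 0) with value 46.80; rounding to a feasible lattice point costs some objective.
(a,b)=(5,0): 5·5+3·0=25≤26, 5·5+1·0=25≤35, objective 45.
(a,b)=(4,1): 5·4+3·1=23≤26, 5·4+1·1=21≤35, objective 38.
(a,b)=(4,0): 5·4+3·0=20≤26, 5·4+1·0=20≤35, objective 36.
Maximum is 45 at (a,b)=(5,0).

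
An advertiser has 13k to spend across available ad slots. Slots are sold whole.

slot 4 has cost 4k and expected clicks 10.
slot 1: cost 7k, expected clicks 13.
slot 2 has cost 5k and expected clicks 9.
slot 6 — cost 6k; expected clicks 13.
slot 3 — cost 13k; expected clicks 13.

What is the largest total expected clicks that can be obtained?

This is an integer program with binary decision variables.
slot 1 + slot 6: cost 7 + 6 = 13 ≤ 13, expected clicks 13 + 13 = 26.
slot 4 + slot 1: cost 4 + 7 = 11 ≤ 13, expected clicks 10 + 13 = 23.
slot 4 + slot 6: cost 4 + 6 = 10 ≤ 13, expected clicks 10 + 13 = 23.
Best is slot 1 and slot 6 with total expected clicks 26.

26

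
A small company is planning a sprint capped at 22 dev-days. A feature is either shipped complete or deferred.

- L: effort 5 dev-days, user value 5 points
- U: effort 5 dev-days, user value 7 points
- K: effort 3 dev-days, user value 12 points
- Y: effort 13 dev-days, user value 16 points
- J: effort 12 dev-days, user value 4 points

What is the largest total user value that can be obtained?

35

This is a 0-1 knapsack instance.
Allowing fractional choices, the relaxed optimum would be about 36.0, but features are indivisible.
L + K + Y: effort 5 + 3 + 13 = 21 ≤ 22, user value 5 + 12 + 16 = 33.
U + K + Y: effort 5 + 3 + 13 = 21 ≤ 22, user value 7 + 12 + 16 = 35.
Best is U, K, and Y with total user value 35.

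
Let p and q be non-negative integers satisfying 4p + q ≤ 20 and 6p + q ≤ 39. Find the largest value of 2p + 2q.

(p,q)=(0,20) is feasible, giving 40.
(p,q)=(0,19) is feasible, giving 38.
Maximum is 40 at (p,q)=(0,20).

40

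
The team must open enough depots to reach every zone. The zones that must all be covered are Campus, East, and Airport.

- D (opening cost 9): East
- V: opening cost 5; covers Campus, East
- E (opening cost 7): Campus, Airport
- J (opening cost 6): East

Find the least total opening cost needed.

12

Choose V and E: together they cover Campus, East, Airport — every zone.
Total opening cost: 5 + 7 = 12.
No cover costs less than 12.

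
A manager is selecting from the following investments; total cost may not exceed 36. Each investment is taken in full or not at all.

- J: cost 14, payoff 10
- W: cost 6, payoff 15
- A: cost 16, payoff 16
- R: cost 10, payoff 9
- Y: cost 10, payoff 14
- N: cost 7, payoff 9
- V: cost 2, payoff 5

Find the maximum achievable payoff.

52

Treat it as a binary knapsack problem.
Allowing fractional choices, the relaxed optimum would be about 54.0, but investments are indivisible.
W + R + Y + N + V: cost 6 + 10 + 10 + 7 + 2 = 35 ≤ 36, payoff 15 + 9 + 14 + 9 + 5 = 52.
W + A + Y + V: cost 6 + 16 + 10 + 2 = 34 ≤ 36, payoff 15 + 16 + 14 + 5 = 50.
Best is W, R, Y, N, and V with total payoff 52.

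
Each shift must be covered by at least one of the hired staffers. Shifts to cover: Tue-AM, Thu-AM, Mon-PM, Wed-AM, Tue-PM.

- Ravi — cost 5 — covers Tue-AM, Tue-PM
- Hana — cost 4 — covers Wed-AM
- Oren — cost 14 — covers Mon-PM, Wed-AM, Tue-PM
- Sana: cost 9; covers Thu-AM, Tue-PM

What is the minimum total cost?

28

The greedy cost-per-new-shift heuristic would pick Ravi, Hana, Sana, and Oren for 32, but a cheaper cover exists.
Choose Ravi, Oren, and Sana: together they cover Tue-AM, Thu-AM, Mon-PM, Wed-AM, Tue-PM — every shift.
Total cost: 5 + 14 + 9 = 28.
No cover costs less than 28.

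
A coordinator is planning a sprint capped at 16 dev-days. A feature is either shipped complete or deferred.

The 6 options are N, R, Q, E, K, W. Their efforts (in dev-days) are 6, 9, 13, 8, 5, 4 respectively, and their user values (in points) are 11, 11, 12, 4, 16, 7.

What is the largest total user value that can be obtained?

34

Treat it as a binary knapsack problem.
N + K: effort 6 + 5 = 11 ≤ 16, user value 11 + 16 = 27.
N + K + W: effort 6 + 5 + 4 = 15 ≤ 16, user value 11 + 16 + 7 = 34.
Best is N, K, and W with total user value 34.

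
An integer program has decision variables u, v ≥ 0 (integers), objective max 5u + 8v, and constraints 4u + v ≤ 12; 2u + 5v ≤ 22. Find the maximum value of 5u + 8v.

37

(u,v)=(1,4): 4·1+1·4=8≤12, 2·1+5·4=22≤22, objective 37.
(u,v)=(2,3): 4·2+1·3=11≤12, 2·2+5·3=19≤22, objective 34.
No feasible integer point exceeds 37.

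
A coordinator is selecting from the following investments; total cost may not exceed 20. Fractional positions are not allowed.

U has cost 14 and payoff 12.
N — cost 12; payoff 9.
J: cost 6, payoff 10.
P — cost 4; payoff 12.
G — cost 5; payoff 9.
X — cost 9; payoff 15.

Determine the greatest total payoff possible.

37

Take J, P, and X: cost 6 + 4 + 9 = 19 ≤ 20, payoff 10 + 12 + 15 = 37.
No other feasible combination does better.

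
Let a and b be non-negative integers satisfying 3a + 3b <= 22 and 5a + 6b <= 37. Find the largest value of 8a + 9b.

58

The continuous relaxation peaks at (7, 0.333) with value 59.00; rounding to a feasible lattice point costs some objective.
(a,b)=(5,2): 3·5+3·2=21≤22, 5·5+6·2=37≤37, objective 58.
(a,b)=(6,1): 3·6+3·1=21≤22, 5·6+6·1=36≤37, objective 57.
(a,b)=(7,0): 3·7+3·0=21≤22, 5·7+6·0=35≤37, objective 56.
(a,b)=(4,2): 3·4+3·2=18≤22, 5·4+6·2=32≤37, objective 50.
Maximum is 58 at (a,b)=(5,2).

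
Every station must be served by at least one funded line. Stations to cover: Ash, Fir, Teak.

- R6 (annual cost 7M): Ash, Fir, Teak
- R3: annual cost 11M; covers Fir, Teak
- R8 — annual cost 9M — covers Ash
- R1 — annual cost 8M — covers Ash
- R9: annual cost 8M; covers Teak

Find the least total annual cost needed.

7

R6 alone covers Ash, Fir, Teak — every station.
Total annual cost: 7.
No cover costs less than 7.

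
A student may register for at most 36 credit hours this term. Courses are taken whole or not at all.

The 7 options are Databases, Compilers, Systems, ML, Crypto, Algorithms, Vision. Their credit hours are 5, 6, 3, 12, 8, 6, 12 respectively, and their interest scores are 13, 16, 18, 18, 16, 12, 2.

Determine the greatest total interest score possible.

81

Compilers + Systems + ML + Crypto + Algorithms: credit hours 6 + 3 + 12 + 8 + 6 = 35 ≤ 36, interest score 16 + 18 + 18 + 16 + 12 = 80.
Databases + Compilers + Systems + ML + Crypto: credit hours 5 + 6 + 3 + 12 + 8 = 34 ≤ 36, interest score 13 + 16 + 18 + 18 + 16 = 81.
Databases + Compilers + Systems + ML + Algorithms: credit hours 5 + 6 + 3 + 12 + 6 = 32 ≤ 36, interest score 13 + 16 + 18 + 18 + 12 = 77.
Best is Databases, Compilers, Systems, ML, and Crypto with total interest score 81.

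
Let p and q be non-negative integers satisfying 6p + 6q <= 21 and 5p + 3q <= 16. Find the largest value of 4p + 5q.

15

The continuous relaxation peaks at (0, 3.5) with value 17.50; rounding to a feasible lattice point costs some objective.
(p,q)=(0,3): 6·0+6·3=18≤21, 5·0+3·3=9≤16, objective 15.
(p,q)=(1,2): 6·1+6·2=18≤21, 5·1+3·2=11≤16, objective 14.
(p,q)=(0,2): 6·0+6·2=12≤21, 5·0+3·2=6≤16, objective 10.
No feasible integer point exceeds 15.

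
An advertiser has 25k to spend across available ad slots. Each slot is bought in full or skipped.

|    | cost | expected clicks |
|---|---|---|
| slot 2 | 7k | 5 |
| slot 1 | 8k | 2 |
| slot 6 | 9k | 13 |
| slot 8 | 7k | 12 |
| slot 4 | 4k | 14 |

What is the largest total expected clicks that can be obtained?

This is a 0-1 knapsack instance.
slot 2 + slot 8 + slot 4: cost 7 + 7 + 4 = 18 ≤ 25, expected clicks 5 + 12 + 14 = 31.
slot 6 + slot 8 + slot 4: cost 9 + 7 + 4 = 20 ≤ 25, expected clicks 13 + 12 + 14 = 39.
slot 2 + slot 6 + slot 4: cost 7 + 9 + 4 = 20 ≤ 25, expected clicks 5 + 13 + 14 = 32.
Best is slot 6, slot 8, and slot 4 with total expected clicks 39.

39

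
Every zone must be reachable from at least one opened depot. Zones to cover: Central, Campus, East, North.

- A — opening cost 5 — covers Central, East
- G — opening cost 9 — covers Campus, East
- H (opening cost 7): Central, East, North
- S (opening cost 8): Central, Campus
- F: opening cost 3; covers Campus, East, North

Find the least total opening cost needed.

8

Choose A and F: together they cover Central, Campus, East, North — every zone.
Total opening cost: 5 + 3 = 8.
No cover costs less than 8.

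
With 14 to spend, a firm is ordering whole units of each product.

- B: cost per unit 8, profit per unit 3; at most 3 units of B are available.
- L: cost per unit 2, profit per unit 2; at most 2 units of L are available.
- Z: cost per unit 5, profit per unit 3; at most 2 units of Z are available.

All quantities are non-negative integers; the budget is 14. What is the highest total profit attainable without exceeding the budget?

1×L and 2×Z: cost 12 ≤ 14, profit 1·2 + 2·3 = 8.
2×L and 2×Z: cost 14 ≤ 14, profit 2·2 + 2·3 = 10.
Best is 10.

10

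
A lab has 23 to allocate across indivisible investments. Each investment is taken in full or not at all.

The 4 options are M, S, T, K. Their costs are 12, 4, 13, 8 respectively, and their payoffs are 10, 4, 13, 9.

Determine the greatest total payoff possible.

22

Treat it as a binary knapsack problem.
Take T and K: cost 13 + 8 = 21 ≤ 23, payoff 13 + 9 = 22.
No other feasible combination does better.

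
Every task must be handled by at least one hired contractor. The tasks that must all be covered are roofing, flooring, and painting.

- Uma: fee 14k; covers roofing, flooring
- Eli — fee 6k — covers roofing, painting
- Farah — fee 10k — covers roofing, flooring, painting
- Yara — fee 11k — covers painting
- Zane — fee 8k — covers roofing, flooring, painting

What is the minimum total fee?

Zane alone covers roofing, flooring, painting — every task.
Total fee: 8.

8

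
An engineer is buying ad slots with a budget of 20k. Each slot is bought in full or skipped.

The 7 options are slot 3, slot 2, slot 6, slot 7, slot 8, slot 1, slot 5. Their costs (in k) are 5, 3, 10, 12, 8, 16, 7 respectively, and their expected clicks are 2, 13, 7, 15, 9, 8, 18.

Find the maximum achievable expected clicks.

Allowing fractional choices, the relaxed optimum would be about 43.5, but ad slots are indivisible.
slot 2 + slot 8 + slot 5: cost 3 + 8 + 7 = 18 ≤ 20, expected clicks 13 + 9 + 18 = 40.
slot 2 + slot 6 + slot 5: cost 3 + 10 + 7 = 20 ≤ 20, expected clicks 13 + 7 + 18 = 38.
slot 3 + slot 2 + slot 5: cost 5 + 3 + 7 = 15 ≤ 20, expected clicks 2 + 13 + 18 = 33.
Best is slot 2, slot 8, and slot 5 with total expected clicks 40.

40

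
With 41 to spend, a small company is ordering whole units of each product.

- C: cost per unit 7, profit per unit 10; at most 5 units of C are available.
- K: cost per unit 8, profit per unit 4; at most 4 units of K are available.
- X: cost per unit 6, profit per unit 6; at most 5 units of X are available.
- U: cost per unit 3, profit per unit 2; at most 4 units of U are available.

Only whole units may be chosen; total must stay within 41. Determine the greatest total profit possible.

This is a bounded integer knapsack.
C has the best ratio (10/7); taking only C gives at most 5×10 = 50 (stopped by the cost limit).
Mixing does better — 5×C and 1×X: cost 41 ≤ 41, profit 5·10 + 1·6 = 56.

56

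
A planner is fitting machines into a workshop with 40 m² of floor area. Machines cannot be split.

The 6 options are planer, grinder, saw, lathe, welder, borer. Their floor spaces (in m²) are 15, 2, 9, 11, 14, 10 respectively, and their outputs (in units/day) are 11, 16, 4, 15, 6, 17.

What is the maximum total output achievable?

59

Treat it as a binary knapsack problem.
Allowing fractional choices, the relaxed optimum would be about 59.9, but machines are indivisible.
grinder + lathe + welder + borer: floor space 2 + 11 + 14 + 10 = 37 ≤ 40, output 16 + 15 + 6 + 17 = 54.
planer + grinder + lathe + borer: floor space 15 + 2 + 11 + 10 = 38 ≤ 40, output 11 + 16 + 15 + 17 = 59.
Best is planer, grinder, lathe, and borer with total output 59.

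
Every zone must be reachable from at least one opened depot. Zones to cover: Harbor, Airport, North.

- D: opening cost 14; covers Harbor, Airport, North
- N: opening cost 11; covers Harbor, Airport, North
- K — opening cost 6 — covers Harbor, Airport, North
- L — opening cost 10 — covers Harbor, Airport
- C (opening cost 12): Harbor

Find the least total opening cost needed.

This is a weighted set-cover instance.
K alone covers Harbor, Airport, North — every zone.
Total opening cost: 6.
No cover costs less than 6.

6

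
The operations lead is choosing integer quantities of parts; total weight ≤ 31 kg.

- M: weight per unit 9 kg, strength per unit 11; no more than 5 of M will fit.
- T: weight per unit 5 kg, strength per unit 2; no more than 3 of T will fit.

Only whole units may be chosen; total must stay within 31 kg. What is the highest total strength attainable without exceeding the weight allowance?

M has the best ratio (11/9); taking only M gives at most 3×11 = 33 (stopped by the weight limit).
Optimal: 3×M: weight 27 ≤ 31, strength 3·11 = 33.

33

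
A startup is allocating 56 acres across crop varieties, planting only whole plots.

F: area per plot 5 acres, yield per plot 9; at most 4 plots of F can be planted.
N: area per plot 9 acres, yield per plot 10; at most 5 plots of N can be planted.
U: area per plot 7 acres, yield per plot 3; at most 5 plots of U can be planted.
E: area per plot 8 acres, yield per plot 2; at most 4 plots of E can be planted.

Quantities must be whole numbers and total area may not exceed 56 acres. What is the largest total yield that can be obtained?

76

F has the best ratio (9/5); taking only F gives at most 4×9 = 36 (stopped by the supply cap of 4).
Mixing does better — 4×F and 4×N: area 56 ≤ 56, yield 4·9 + 4·10 = 76.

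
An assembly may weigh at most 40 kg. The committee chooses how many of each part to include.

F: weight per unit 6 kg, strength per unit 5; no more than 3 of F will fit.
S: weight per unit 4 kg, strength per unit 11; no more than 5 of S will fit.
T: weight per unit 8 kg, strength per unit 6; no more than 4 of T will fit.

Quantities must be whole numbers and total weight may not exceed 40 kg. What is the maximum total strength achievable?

This is a bounded integer knapsack.
Take 2×F, 5×S, and 1×T: weight 40 ≤ 40, strength 2·5 + 5·11 + 1·6 = 71.
S has the best ratio (11/4) and is taken to its limit of 5; remaining capacity is filled optimally with the others.

71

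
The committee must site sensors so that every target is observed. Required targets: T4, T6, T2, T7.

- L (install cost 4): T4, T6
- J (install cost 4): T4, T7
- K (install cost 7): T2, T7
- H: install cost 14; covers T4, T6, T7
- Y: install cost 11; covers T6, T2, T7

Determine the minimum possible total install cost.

This is an integer covering problem.
Choose L and K: together they cover T4, T6, T2, T7 — every target.
Total install cost: 4 + 7 = 11.
No cover costs less than 11.

11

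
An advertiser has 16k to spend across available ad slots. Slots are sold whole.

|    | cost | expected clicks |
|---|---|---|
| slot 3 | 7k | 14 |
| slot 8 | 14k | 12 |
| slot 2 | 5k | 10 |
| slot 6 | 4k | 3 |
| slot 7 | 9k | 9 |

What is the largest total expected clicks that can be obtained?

Take slot 3, slot 2, and slot 6: cost 7 + 5 + 4 = 16 ≤ 16, expected clicks 14 + 10 + 3 = 27.
No other feasible combination does better.

27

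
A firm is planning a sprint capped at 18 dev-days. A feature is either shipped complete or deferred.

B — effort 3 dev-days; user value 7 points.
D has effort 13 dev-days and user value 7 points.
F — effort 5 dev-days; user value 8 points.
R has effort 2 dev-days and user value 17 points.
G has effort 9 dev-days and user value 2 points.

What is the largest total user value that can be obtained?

32

Allowing fractional choices, the relaxed optimum would be about 36.3, but features are indivisible.
B + D + R: effort 3 + 13 + 2 = 18 ≤ 18, user value 7 + 7 + 17 = 31.
B + F + R: effort 3 + 5 + 2 = 10 ≤ 18, user value 7 + 8 + 17 = 32.
Best is B, F, and R with total user value 32.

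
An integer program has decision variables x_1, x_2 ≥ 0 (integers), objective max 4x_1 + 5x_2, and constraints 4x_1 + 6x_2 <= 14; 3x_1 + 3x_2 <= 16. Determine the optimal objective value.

(x_1,x_2)=(2,1): 4·2+6·1=14≤14, 3·2+3·1=9≤16, objective 13.
(x_1,x_2)=(3,0): 4·3+6·0=12≤14, 3·3+3·0=9≤16, objective 12.
(x_1,x_2)=(1,1): 4·1+6·1=10≤14, 3·1+3·1=6≤16, objective 9.
(x_1,x_2)=(2,0): 4·2+6·0=8≤14, 3·2+3·0=6≤16, objective 8.
The best lattice point is (2,1), giving 13.

13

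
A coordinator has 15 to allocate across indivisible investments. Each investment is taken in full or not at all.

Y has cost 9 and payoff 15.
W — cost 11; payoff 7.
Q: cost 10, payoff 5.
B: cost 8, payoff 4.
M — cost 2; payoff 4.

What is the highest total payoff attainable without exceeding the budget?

19

Allowing fractional choices, the relaxed optimum would be about 21.5, but investments are indivisible.
Y: cost 9 ≤ 15, payoff 15.
W + M: cost 11 + 2 = 13 ≤ 15, payoff 7 + 4 = 11.
Y + M: cost 9 + 2 = 11 ≤ 15, payoff 15 + 4 = 19.
Best is Y and M with total payoff 19.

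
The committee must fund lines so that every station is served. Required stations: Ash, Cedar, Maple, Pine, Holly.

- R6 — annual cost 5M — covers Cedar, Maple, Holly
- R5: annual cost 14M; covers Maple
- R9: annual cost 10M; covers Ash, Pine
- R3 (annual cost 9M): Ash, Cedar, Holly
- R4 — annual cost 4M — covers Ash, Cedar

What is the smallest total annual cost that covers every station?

The greedy cost-per-new-station heuristic would pick R6, R4, and R9 for 19, but a cheaper cover exists.
Choose R6 and R9: together they cover Ash, Cedar, Maple, Pine, Holly — every station.
Total annual cost: 5 + 10 = 15.
No cover costs less than 15.

15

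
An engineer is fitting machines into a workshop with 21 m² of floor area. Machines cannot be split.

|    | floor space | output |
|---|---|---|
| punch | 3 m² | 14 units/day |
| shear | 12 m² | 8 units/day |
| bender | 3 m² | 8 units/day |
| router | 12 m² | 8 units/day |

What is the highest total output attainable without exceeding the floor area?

30

punch + shear + bender: floor space 3 + 12 + 3 = 18 ≤ 21, output 14 + 8 + 8 = 30.
punch + bender: floor space 3 + 3 = 6 ≤ 21, output 14 + 8 = 22.
punch + bender + router: floor space 3 + 3 + 12 = 18 ≤ 21, output 14 + 8 + 8 = 30.
The maximum output is 30; one optimal choice is punch, shear, and bender.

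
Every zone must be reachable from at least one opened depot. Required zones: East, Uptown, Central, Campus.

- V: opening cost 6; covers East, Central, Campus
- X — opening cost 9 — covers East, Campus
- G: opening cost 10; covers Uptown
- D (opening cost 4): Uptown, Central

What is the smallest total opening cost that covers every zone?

10

Choose V and D: together they cover East, Uptown, Central, Campus — every zone.
Total opening cost: 6 + 4 = 10.
No cover costs less than 10.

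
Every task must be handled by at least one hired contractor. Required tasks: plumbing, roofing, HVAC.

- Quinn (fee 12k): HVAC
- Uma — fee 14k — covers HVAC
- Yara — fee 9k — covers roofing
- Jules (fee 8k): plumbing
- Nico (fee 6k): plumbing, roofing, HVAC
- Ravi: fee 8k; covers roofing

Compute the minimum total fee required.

6

This is an integer covering problem.
Nico alone covers plumbing, roofing, HVAC — every task.
Total fee: 6.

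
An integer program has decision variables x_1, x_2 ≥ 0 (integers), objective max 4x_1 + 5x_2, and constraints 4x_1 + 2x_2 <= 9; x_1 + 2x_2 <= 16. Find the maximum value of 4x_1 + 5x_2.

(x_1,x_2)=(0,4) is feasible, giving 20.
(x_1,x_2)=(0,3) is feasible, giving 15.
No feasible integer point exceeds 20.

20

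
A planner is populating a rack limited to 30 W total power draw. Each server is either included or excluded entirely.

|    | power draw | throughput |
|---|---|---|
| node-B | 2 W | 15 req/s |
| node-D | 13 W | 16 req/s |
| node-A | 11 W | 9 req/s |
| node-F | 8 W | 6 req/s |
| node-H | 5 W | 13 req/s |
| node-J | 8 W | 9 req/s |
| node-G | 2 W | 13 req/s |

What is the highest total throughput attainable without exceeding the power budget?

node-B + node-D + node-F + node-H + node-G: power draw 2 + 13 + 8 + 5 + 2 = 30 ≤ 30, throughput 15 + 16 + 6 + 13 + 13 = 63.
node-B + node-D + node-H + node-J + node-G: power draw 2 + 13 + 5 + 8 + 2 = 30 ≤ 30, throughput 15 + 16 + 13 + 9 + 13 = 66.
Best is node-B, node-D, node-H, node-J, and node-G with total throughput 66.

66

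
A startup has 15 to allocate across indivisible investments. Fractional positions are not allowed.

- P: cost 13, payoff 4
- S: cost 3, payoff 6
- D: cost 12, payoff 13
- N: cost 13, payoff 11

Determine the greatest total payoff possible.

19

Treat it as a binary knapsack problem.
D: cost 12 ≤ 15, payoff 13.
S + D: cost 3 + 12 = 15 ≤ 15, payoff 6 + 13 = 19.
Best is S and D with total payoff 19.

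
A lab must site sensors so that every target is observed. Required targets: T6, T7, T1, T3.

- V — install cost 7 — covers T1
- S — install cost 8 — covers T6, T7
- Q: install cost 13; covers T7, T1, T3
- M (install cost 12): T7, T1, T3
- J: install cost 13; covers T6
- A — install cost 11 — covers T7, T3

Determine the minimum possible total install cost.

20

Choose S and M: together they cover T6, T7, T1, T3 — every target.
Total install cost: 8 + 12 = 20.
No cover costs less than 20.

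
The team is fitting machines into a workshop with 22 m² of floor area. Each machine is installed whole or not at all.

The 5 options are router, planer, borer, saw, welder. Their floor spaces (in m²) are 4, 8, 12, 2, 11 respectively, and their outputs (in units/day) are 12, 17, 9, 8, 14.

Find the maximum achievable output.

planer + saw + welder: floor space 8 + 2 + 11 = 21 ≤ 22, output 17 + 8 + 14 = 39.
router + saw + welder: floor space 4 + 2 + 11 = 17 ≤ 22, output 12 + 8 + 14 = 34.
router + planer + saw: floor space 4 + 8 + 2 = 14 ≤ 22, output 12 + 17 + 8 = 37.
Best is planer, saw, and welder with total output 39.

39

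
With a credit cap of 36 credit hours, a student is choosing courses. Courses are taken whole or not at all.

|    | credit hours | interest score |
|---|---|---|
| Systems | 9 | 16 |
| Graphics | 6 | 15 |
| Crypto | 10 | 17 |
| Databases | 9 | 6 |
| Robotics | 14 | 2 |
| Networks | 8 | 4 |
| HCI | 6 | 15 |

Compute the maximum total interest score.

Systems + Crypto + Databases + HCI: credit hours 9 + 10 + 9 + 6 = 34 ≤ 36, interest score 16 + 17 + 6 + 15 = 54.
Systems + Graphics + Crypto + Databases: credit hours 9 + 6 + 10 + 9 = 34 ≤ 36, interest score 16 + 15 + 17 + 6 = 54.
Systems + Graphics + Crypto + HCI: credit hours 9 + 6 + 10 + 6 = 31 ≤ 36, interest score 16 + 15 + 17 + 15 = 63.
Best is Systems, Graphics, Crypto, and HCI with total interest score 63.

63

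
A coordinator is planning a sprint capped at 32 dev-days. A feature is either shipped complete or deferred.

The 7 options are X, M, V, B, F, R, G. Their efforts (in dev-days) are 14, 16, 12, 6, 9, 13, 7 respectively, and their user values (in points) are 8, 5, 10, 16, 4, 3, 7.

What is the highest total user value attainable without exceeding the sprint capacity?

34

X + B + G: effort 14 + 6 + 7 = 27 ≤ 32, user value 8 + 16 + 7 = 31.
X + V + B: effort 14 + 12 + 6 = 32 ≤ 32, user value 8 + 10 + 16 = 34.
V + B + G: effort 12 + 6 + 7 = 25 ≤ 32, user value 10 + 16 + 7 = 33.
Best is X, V, and B with total user value 34.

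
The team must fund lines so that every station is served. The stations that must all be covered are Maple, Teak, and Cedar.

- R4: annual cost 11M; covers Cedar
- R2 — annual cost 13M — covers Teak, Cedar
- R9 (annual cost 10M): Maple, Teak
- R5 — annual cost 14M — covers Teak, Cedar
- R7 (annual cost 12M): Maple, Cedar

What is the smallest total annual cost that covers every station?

Choose R4 and R9: together they cover Maple, Teak, Cedar — every station.
Total annual cost: 11 + 10 = 21.
No cover costs less than 21.

21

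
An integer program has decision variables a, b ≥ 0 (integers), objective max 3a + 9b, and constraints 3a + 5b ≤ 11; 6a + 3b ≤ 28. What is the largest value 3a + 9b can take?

(a,b)=(0,2): 3·0+5·2=10≤11, 6·0+3·2=6≤28, objective 18.
(a,b)=(1,1): 3·1+5·1=8≤11, 6·1+3·1=9≤28, objective 12.
(a,b)=(0,1): 3·0+5·1=5≤11, 6·0+3·1=3≤28, objective 9.
No feasible integer point exceeds 18.

18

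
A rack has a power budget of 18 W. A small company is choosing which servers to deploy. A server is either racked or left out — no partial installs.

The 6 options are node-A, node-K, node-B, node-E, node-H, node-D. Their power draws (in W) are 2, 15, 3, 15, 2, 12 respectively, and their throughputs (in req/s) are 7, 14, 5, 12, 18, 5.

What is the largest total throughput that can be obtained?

node-A + node-B + node-H: power draw 2 + 3 + 2 = 7 ≤ 18, throughput 7 + 5 + 18 = 30.
node-A + node-H + node-D: power draw 2 + 2 + 12 = 16 ≤ 18, throughput 7 + 18 + 5 = 30.
node-K + node-H: power draw 15 + 2 = 17 ≤ 18, throughput 14 + 18 = 32.
Best is node-K and node-H with total throughput 32.

32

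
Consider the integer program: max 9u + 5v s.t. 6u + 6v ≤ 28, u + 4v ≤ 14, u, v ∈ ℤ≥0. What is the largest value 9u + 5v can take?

Relaxing integrality, the LP optimum is 42.00 at (u,v) = (4.67, 0), which is not an integer point.
(u,v)=(4,0): 6·4+6·0=24≤28, 1·4+4·0=4≤14, objective 36.
(u,v)=(3,1): 6·3+6·1=24≤28, 1·3+4·1=7≤14, objective 32.
(u,v)=(3,0): 6·3+6·0=18≤28, 1·3+4·0=3≤14, objective 27.
Maximum is 36 at (u,v)=(4,0).

36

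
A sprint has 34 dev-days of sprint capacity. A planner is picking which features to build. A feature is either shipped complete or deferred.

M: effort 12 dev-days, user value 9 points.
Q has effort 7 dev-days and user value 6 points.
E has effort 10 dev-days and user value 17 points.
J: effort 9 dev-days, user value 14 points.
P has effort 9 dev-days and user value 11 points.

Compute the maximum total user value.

42

Take E, J, and P: effort 10 + 9 + 9 = 28 ≤ 34, user value 17 + 14 + 11 = 42.
No other feasible combination does better.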